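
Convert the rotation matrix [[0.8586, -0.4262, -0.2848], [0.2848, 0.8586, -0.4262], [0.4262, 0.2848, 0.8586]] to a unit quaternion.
0.9455 + 0.188i - 0.188j + 0.188k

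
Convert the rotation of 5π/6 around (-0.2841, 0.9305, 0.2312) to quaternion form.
0.2588 - 0.2744i + 0.8988j + 0.2233k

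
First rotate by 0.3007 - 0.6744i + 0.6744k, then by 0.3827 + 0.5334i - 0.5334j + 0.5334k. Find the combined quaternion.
0.1151 - 0.4574i - 0.8798j + 0.0588k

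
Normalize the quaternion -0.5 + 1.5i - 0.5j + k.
-0.2582 + 0.7746i - 0.2582j + 0.5164k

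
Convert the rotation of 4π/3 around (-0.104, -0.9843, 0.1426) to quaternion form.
-0.5 - 0.0901i - 0.8524j + 0.1235k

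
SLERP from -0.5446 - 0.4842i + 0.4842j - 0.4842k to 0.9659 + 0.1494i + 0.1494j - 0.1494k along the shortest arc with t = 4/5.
-0.9687 - 0.2478i - 0.0106j + 0.0106k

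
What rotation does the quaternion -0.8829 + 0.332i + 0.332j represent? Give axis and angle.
axis = (√2/2, √2/2, 0), θ = 304°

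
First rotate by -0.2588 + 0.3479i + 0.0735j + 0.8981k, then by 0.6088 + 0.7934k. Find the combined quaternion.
-0.8701 + 0.1535i + 0.3208j + 0.3414k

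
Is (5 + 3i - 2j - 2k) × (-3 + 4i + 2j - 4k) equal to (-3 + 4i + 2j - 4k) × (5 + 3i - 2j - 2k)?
No: pq = -31 + 23i + 20j ≠ -31 - i + 12j - 28k = qp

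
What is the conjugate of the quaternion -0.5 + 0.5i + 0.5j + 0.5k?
-0.5 - 0.5i - 0.5j - 0.5k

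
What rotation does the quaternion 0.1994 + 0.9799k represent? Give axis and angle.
axis = (0, 0, 1), θ = 157°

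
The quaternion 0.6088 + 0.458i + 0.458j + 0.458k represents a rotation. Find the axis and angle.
axis = (√3/3, √3/3, √3/3), θ = 105°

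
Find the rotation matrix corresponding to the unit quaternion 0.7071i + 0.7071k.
[[0, 0, 1], [0, -1, 0], [1, 0, 0]]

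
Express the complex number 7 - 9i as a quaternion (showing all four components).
7 - 9i + 0j + 0k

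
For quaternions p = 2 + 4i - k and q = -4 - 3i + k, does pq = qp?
No: pq = 5 - 22i - j + 6k ≠ 5 - 22i + j + 6k = qp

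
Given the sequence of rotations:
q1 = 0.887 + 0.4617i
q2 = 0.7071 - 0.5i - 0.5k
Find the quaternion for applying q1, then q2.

q2 · q1 = 0.858 - 0.117i - 0.2308j - 0.4435k
0.858 - 0.117i - 0.2308j - 0.4435k


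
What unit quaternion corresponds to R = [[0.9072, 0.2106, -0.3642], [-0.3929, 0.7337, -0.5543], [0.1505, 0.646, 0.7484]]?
0.9205 + 0.326i - 0.1398j - 0.1639k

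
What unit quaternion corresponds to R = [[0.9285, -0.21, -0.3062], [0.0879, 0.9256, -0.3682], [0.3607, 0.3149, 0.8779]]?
0.9659 + 0.1768i - 0.1726j + 0.0771k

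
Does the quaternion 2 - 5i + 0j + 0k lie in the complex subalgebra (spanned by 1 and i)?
Yes. The quaternion 2 - 5i has j- and k-coefficients y = z = 0, so it lies in the complex subalgebra spanned by 1 and i.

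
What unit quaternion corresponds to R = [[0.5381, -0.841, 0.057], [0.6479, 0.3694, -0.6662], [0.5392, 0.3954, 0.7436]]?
0.8141 + 0.326i - 0.1481j + 0.4572k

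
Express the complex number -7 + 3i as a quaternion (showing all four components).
-7 + 3i + 0j + 0k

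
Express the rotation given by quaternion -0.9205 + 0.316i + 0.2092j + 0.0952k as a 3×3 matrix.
[[0.8943, 0.3075, -0.325], [-0.043, 0.7822, 0.6216], [0.4453, -0.5419, 0.7128]]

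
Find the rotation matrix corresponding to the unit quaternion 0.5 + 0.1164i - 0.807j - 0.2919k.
[[-0.4729, 0.104, -0.875], [-0.4798, 0.8025, 0.3547], [0.739, 0.5875, -0.3296]]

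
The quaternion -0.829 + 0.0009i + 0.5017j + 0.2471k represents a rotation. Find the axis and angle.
axis = (0.0016, 0.8971, 0.4418), θ = 292°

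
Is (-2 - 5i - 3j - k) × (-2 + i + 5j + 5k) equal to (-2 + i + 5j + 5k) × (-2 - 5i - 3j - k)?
No: pq = 29 - 2i + 20j - 30k ≠ 29 + 18i - 28j + 14k = qp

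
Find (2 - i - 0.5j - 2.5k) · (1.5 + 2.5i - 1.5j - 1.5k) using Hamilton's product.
1 + 0.5i - 11.5j - 4k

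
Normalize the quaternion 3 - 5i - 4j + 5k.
0.3464 - 0.5774i - 0.4619j + 0.5774k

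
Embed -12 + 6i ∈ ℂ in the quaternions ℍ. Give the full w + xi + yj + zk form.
-12 + 6i + 0j + 0k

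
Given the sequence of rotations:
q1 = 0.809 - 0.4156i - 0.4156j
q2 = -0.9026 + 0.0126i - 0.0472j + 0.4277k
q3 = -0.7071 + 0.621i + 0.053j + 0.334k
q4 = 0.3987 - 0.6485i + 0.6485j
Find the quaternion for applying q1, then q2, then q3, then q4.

q2 · q1 = -0.7446 + 0.5631i + 0.1592j + 0.3212k
q3 · q2 · q1 = 0.0611 - 0.8967i - 0.1634j - 0.4068k
q4 · q3 · q2 · q1 = -0.4512 - 0.6609i - 0.2893j + 0.5253k
-0.4512 - 0.6609i - 0.2893j + 0.5253k


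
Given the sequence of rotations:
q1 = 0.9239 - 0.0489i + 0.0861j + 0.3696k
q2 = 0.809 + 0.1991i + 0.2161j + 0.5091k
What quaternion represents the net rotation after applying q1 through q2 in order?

q2 · q1 = 0.5504 + 0.1804i + 0.1708j + 0.7971k
0.5504 + 0.1804i + 0.1708j + 0.7971k


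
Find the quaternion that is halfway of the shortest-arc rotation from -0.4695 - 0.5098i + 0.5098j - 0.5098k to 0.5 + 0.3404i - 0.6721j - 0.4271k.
-0.5536 - 0.4855i + 0.6749j - 0.0472k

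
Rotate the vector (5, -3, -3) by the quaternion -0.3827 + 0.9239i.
(5, 0, 4.243)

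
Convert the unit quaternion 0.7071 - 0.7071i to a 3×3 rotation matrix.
[[1, 0, 0], [0, 0, 1], [0, -1, 0]]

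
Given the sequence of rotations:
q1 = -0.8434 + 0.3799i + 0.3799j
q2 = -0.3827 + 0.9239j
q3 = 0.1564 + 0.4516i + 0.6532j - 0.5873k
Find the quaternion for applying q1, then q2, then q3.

q2 · q1 = -0.0282 - 0.1454i - 0.9246j - 0.351k
q3 · q2 · q1 = 0.4591 - 0.8078i + 0.0809j - 0.3609k
0.4591 - 0.8078i + 0.0809j - 0.3609k


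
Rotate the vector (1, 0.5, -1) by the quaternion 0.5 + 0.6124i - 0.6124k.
(1.306, -0.25, -0.694)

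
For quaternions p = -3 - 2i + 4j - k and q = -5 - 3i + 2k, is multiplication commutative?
No: pq = 11 + 27i - 13j + 11k ≠ 11 + 11i - 27j - 13k = qp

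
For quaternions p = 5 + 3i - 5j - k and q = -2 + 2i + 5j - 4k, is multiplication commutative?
No: pq = 5 + 29i + 45j + 7k ≠ 5 - 21i + 25j - 43k = qp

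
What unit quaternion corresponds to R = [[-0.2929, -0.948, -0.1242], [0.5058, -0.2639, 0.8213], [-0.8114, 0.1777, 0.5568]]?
0.5 - 0.3218i + 0.3436j + 0.7269k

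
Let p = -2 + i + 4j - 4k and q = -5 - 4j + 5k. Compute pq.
46 - i - 17j + 6k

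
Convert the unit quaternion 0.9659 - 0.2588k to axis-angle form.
axis = (0, 0, -1), θ = π/6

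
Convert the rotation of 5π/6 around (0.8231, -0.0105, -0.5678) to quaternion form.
0.2588 + 0.7951i - 0.0101j - 0.5485k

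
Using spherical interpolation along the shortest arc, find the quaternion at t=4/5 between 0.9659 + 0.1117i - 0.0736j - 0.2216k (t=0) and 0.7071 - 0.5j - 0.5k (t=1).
0.7823 + 0.0236i - 0.4242j - 0.4555k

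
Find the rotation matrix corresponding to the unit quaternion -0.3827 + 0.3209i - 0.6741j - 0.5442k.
[[-0.5011, -0.8492, 0.1667], [-0.0161, 0.2017, 0.9793], [-0.8652, 0.4881, -0.1148]]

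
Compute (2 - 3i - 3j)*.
2 + 3i + 3j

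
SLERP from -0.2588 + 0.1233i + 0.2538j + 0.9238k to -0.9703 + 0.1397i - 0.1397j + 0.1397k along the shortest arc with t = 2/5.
-0.6639 + 0.1565i + 0.1104j + 0.7229k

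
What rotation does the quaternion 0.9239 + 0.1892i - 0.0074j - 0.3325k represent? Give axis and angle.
axis = (0.4945, -0.0193, -0.869), θ = π/4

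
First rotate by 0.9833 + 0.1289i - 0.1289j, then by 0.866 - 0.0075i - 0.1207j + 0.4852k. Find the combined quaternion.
0.8369 + 0.1668i - 0.1678j + 0.4936k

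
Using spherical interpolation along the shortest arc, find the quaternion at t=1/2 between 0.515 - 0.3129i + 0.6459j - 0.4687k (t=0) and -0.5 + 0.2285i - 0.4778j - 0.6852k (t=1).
0.6255 - 0.3337i + 0.6925j + 0.1334k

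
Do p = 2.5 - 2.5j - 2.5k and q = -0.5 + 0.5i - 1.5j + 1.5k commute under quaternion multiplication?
No: pq = -1.25 - 6.25i - 3.75j + 6.25k ≠ -1.25 + 8.75i - 1.25j + 3.75k = qp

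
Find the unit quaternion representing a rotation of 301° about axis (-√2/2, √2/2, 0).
-0.8704 - 0.3482i + 0.3482j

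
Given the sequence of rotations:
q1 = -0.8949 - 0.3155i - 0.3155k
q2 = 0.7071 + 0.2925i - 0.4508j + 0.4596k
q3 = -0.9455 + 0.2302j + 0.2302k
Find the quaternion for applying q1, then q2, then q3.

q2 · q1 = -0.3955 - 0.3426i + 0.3507j - 0.7766k
q3 · q2 · q1 = 0.472 + 0.0644i - 0.5015j + 0.7221k
0.472 + 0.0644i - 0.5015j + 0.7221k


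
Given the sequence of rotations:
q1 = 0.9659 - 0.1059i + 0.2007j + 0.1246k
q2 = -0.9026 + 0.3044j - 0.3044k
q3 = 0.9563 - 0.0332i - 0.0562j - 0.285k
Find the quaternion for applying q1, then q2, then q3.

q2 · q1 = -0.895 + 0.1946i + 0.1451j - 0.3742k
q3 · q2 · q1 = -0.9479 + 0.2782i + 0.1212j - 0.0967k
-0.9479 + 0.2782i + 0.1212j - 0.0967k


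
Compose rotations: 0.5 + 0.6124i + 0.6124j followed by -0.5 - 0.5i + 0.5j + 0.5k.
-0.25 - 0.8624i + 0.25j - 0.3624k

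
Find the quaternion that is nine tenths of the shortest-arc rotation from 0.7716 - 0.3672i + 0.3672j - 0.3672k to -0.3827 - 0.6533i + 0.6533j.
-0.2607 - 0.6817i + 0.6817j - 0.0516k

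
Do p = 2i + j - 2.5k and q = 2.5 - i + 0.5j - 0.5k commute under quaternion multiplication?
No: pq = 0.25 + 5.75i + 6j - 4.25k ≠ 0.25 + 4.25i - j - 8.25k = qp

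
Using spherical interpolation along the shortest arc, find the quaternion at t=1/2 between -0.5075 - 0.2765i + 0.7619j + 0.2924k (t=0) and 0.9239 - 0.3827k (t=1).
-0.805 - 0.1555i + 0.4285j + 0.3797k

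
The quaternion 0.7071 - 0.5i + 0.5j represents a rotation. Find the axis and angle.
axis = (-√2/2, √2/2, 0), θ = π/2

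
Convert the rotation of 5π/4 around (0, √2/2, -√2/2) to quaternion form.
-0.3827 + 0.6533j - 0.6533k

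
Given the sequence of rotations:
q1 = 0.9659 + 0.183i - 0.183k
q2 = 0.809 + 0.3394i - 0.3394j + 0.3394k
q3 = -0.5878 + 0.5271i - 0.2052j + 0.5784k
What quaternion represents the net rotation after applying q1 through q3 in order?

q2 · q1 = 0.7814 + 0.538i - 0.2036j + 0.2419k
q3 · q2 · q1 = -0.9246 + 0.1638i + 0.143j + 0.3129k
-0.9246 + 0.1638i + 0.143j + 0.3129k


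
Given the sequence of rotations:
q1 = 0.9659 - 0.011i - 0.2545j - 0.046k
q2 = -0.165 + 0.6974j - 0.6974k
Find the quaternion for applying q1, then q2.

q2 · q1 = -0.014 - 0.2078i + 0.7233j - 0.6584k
-0.014 - 0.2078i + 0.7233j - 0.6584k


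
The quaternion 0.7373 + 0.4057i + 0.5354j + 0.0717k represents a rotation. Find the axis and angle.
axis = (0.6005, 0.7925, 0.1061), θ = 85°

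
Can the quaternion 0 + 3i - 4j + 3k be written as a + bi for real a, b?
No. The quaternion 3i - 4j + 3k has j-coefficient y = -4 and k-coefficient z = 3, not both zero, so it does not lie in the complex subalgebra spanned by 1 and i.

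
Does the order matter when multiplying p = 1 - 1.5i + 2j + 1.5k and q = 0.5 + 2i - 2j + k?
Yes: pq = 6 + 6.25i + 3.5j + 0.75k ≠ 6 - 3.75i - 5.5j + 2.75k = qp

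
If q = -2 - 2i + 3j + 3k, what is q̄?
-2 + 2i - 3j - 3k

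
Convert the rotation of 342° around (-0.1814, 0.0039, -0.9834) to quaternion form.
-0.9877 - 0.0284i + 0.0006j - 0.1538k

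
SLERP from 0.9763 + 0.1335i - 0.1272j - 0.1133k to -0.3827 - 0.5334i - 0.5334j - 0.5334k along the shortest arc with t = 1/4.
0.953 + 0.2861i + 0.0647j + 0.0765k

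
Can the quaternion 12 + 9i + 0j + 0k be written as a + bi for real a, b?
Yes. The quaternion 12 + 9i has j- and k-coefficients y = z = 0, so it lies in the complex subalgebra spanned by 1 and i.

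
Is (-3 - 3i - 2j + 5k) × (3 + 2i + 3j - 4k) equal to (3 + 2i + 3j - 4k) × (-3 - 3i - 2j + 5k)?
No: pq = 23 - 22i - 17j + 22k ≠ 23 - 8i - 13j + 32k = qp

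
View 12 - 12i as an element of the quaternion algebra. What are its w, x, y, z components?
12 - 12i + 0j + 0k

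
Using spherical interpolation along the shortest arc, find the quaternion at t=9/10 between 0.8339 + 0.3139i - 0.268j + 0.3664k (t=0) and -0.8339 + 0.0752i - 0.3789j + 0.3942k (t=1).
0.8883 - 0.0316i + 0.3229j - 0.325k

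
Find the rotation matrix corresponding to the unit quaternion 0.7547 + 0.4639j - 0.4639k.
[[0.1392, 0.7002, 0.7002], [-0.7002, 0.5696, -0.4304], [-0.7002, -0.4304, 0.5696]]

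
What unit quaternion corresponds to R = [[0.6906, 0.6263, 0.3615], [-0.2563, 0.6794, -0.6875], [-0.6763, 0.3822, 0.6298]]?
0.866 + 0.3088i + 0.2996j - 0.2548k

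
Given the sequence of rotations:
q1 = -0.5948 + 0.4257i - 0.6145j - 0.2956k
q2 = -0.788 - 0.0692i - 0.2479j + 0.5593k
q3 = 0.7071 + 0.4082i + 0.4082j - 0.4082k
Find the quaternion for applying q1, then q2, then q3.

q2 · q1 = 0.5112 + 0.1227i + 0.8493j + 0.0483k
q3 · q2 · q1 = -0.0156 + 0.6618i + 0.7394j + 0.1221k
-0.0156 + 0.6618i + 0.7394j + 0.1221k


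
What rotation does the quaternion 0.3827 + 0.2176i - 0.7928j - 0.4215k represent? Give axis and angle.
axis = (0.2355, -0.8581, -0.4562), θ = 3π/4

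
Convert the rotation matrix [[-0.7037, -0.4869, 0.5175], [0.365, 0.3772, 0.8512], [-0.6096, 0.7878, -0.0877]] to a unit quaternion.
0.3827 - 0.0414i + 0.7363j + 0.5565k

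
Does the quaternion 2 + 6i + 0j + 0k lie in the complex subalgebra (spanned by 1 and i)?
Yes. The quaternion 2 + 6i has j- and k-coefficients y = z = 0, so it lies in the complex subalgebra spanned by 1 and i.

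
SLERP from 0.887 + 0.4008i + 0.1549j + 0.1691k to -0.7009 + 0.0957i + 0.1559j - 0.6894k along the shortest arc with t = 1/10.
0.8954 + 0.3583i + 0.1251j + 0.2331k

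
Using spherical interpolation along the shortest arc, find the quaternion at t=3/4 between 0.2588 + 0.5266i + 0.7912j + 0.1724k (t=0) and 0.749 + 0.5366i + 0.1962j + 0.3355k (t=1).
0.6622 + 0.5691i + 0.3743j + 0.3123k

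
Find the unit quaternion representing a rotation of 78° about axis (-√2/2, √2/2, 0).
0.7771 - 0.445i + 0.445j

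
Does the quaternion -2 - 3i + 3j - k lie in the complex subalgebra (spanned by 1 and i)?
No. The quaternion -2 - 3i + 3j - k has j-coefficient y = 3 and k-coefficient z = -1, not both zero, so it does not lie in the complex subalgebra spanned by 1 and i.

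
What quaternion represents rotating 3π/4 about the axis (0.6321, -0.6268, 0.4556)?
0.3827 + 0.584i - 0.5791j + 0.4209k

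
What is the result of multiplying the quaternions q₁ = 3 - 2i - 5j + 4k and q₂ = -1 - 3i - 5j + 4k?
-50 - 7i - 14j + 3k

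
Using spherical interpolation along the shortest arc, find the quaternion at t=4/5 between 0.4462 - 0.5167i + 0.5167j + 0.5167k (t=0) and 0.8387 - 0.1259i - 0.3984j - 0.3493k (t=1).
0.9206 - 0.2728i - 0.2192j - 0.1731k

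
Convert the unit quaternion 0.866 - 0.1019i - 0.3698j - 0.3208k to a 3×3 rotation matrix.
[[0.5207, 0.631, -0.5751], [-0.4803, 0.7734, 0.4138], [0.7059, 0.0608, 0.7057]]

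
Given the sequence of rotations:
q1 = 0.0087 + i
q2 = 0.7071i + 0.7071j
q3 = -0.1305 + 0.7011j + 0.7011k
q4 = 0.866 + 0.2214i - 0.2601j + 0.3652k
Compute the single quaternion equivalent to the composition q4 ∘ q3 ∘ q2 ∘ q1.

q2 · q1 = -0.7071 + 0.0062i + 0.0062j - 0.7071k
q3 · q2 · q1 = 0.5837 - 0.5009i - 0.4922j - 0.4078k
q4 · q3 · q2 · q1 = 0.6373 - 0.0187i - 0.6707j - 0.3792k
0.6373 - 0.0187i - 0.6707j - 0.3792k


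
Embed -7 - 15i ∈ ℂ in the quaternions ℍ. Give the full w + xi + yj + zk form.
-7 - 15i + 0j + 0k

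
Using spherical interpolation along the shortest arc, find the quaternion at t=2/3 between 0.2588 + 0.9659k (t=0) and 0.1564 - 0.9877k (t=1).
-0.0174 + 0.9998k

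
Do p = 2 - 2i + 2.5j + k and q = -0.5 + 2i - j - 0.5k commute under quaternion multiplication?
No: pq = 6 + 4.75i - 2.25j - 4.5k ≠ 6 + 5.25i - 4.25j + 1.5k = qp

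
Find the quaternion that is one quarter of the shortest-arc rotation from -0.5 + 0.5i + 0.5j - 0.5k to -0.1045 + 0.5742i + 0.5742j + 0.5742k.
-0.4559 + 0.6064i + 0.6064j - 0.2384k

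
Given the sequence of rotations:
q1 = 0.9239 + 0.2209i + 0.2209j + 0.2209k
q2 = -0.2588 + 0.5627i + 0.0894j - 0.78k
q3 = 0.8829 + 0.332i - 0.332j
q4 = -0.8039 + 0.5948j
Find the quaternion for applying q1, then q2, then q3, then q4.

q2 · q1 = -0.2109 + 0.6548i - 0.2712j - 0.6733k
q3 · q2 · q1 = -0.4936 + 0.7316i + 0.0541j - 0.4671k
q4 · q3 · q2 · q1 = 0.3646 - 0.866i - 0.3371j - 0.0597k
0.3646 - 0.866i - 0.3371j - 0.0597k


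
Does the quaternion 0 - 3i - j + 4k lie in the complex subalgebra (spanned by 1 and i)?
No. The quaternion -3i - j + 4k has j-coefficient y = -1 and k-coefficient z = 4, not both zero, so it does not lie in the complex subalgebra spanned by 1 and i.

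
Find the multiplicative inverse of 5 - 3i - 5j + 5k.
0.0595 + 0.0357i + 0.0595j - 0.0595k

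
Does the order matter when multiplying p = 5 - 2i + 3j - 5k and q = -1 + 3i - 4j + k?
Yes: pq = 18 - 36j + 9k ≠ 18 + 34i - 10j + 11k = qp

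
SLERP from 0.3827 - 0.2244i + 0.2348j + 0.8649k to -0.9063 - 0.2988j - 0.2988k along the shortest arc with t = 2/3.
0.787 - 0.083i + 0.2997j + 0.5329k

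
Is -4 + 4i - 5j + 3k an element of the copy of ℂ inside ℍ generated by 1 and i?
No. The quaternion -4 + 4i - 5j + 3k has j-coefficient y = -5 and k-coefficient z = 3, not both zero, so it does not lie in the complex subalgebra spanned by 1 and i.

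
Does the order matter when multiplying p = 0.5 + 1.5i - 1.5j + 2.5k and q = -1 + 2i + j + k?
Yes: pq = -4.5 - 4.5i + 5.5j + 2.5k ≠ -4.5 + 3.5i - 1.5j - 6.5k = qp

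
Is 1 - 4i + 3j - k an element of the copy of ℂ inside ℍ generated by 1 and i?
No. The quaternion 1 - 4i + 3j - k has j-coefficient y = 3 and k-coefficient z = -1, not both zero, so it does not lie in the complex subalgebra spanned by 1 and i.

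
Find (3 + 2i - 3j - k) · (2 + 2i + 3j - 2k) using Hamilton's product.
9 + 19i + 5j + 4k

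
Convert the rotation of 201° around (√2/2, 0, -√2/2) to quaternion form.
-0.1822 + 0.6953i - 0.6953k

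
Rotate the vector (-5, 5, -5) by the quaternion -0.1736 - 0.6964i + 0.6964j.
(-3.791, 6.209, 4.699)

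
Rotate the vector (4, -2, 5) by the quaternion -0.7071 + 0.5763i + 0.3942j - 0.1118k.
(-1.367, 5.463, 3.646)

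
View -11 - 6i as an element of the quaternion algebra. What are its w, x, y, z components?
-11 - 6i + 0j + 0k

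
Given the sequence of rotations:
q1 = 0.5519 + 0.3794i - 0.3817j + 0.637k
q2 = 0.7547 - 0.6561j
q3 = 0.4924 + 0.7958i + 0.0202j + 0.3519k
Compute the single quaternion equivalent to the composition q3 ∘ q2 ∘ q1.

q2 · q1 = 0.1661 - 0.1316i - 0.6502j + 0.7297k
q3 · q2 · q1 = -0.0571 + 0.3109i - 0.9438j - 0.097k
-0.0571 + 0.3109i - 0.9438j - 0.097k


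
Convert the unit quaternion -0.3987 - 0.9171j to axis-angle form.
axis = (0, -1, 0), θ = 227°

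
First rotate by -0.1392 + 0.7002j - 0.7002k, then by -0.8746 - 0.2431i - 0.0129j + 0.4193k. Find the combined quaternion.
0.4244 - 0.2507i - 0.7808j + 0.3838k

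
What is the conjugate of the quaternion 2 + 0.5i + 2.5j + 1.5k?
2 - 0.5i - 2.5j - 1.5k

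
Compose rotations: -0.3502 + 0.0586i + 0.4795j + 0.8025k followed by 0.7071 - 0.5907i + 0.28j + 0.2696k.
-0.5636 + 0.3437i + 0.7308j + 0.1734k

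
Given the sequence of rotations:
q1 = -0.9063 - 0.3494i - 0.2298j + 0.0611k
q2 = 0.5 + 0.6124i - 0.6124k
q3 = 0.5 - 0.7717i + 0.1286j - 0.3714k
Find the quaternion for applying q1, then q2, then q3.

q2 · q1 = -0.2018 - 0.8704i + 0.0617j + 0.4448k
q3 · q2 · q1 = -0.6153 - 0.1994i + 0.6714j + 0.3617k
-0.6153 - 0.1994i + 0.6714j + 0.3617k


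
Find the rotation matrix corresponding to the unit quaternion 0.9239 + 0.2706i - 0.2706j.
[[0.8536, -0.1464, -0.5], [-0.1464, 0.8536, -0.5], [0.5, 0.5, 0.7071]]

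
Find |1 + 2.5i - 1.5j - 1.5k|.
3.428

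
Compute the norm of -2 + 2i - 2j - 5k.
√37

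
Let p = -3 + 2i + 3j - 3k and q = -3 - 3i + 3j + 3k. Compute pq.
15 + 21i - 15j + 15k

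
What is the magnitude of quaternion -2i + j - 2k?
3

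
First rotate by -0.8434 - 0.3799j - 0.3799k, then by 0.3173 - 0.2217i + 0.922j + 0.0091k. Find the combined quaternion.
0.0861 - 0.1598i - 0.9824j - 0.044k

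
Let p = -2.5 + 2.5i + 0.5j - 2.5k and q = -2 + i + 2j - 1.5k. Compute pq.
-2.25 - 3.25i - 4.75j + 13.25k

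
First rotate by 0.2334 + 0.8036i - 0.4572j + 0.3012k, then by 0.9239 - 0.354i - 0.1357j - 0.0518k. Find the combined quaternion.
0.4537 + 0.5953i - 0.3891j + 0.5371k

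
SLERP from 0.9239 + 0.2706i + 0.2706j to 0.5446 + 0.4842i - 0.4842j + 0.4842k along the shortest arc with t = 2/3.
0.7683 + 0.4658i - 0.2524j + 0.3591k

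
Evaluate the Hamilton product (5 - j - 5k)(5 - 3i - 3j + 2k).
32 - 32i - 5j - 18k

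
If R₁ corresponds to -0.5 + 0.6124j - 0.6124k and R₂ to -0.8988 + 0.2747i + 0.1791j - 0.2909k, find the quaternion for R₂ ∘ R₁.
0.1616 - 0.0689i - 0.4717j + 0.8641k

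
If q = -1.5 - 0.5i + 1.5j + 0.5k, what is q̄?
-1.5 + 0.5i - 1.5j - 0.5k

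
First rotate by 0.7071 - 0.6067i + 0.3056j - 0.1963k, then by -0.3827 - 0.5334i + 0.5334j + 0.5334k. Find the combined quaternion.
-0.6525 - 0.4127i - 0.1681j + 0.6129k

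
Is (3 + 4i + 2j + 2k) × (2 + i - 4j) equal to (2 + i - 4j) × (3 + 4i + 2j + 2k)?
No: pq = 10 + 19i - 6j - 14k ≠ 10 + 3i - 10j + 22k = qp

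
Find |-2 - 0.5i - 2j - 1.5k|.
3.24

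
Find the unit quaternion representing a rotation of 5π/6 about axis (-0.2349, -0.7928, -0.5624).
0.2588 - 0.2269i - 0.7658j - 0.5432k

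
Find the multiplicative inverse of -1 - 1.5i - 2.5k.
-0.1053 + 0.1579i + 0.2632k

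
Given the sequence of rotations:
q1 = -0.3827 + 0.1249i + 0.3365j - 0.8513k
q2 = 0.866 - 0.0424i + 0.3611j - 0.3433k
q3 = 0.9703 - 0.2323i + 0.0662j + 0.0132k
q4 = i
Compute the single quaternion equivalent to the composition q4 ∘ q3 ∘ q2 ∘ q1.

q2 · q1 = -0.7399 - 0.0675i + 0.0742j - 0.6652k
q3 · q2 · q1 = -0.7297 + 0.0614i - 0.1324j - 0.668k
q4 · q3 · q2 · q1 = -0.0614 - 0.7297i + 0.668j - 0.1324k
-0.0614 - 0.7297i + 0.668j - 0.1324k


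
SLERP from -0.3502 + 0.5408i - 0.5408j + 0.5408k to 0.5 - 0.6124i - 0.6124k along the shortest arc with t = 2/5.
-0.4276 + 0.5933i - 0.3364j + 0.5933k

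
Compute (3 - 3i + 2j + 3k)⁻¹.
0.0968 + 0.0968i - 0.0645j - 0.0968k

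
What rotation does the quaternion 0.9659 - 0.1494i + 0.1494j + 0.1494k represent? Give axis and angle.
axis = (-√3/3, √3/3, √3/3), θ = π/6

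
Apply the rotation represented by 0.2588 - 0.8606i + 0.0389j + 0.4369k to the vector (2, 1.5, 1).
(0.059, -0.497, -2.646)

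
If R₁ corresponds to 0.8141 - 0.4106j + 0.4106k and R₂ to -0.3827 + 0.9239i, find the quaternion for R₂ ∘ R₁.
-0.3116 + 0.7521i - 0.2222j - 0.5365k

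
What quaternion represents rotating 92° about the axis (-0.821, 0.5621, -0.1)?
0.6947 - 0.5906i + 0.4043j - 0.0719k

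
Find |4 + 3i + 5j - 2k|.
√54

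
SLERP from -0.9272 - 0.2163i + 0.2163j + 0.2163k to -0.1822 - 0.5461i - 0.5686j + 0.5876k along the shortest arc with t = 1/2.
-0.6904 - 0.4744i - 0.2192j + 0.5003k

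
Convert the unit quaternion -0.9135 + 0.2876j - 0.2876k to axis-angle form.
axis = (0, √2/2, -√2/2), θ = 312°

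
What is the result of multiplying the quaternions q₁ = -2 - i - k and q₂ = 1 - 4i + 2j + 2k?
-4 + 9i + 2j - 7k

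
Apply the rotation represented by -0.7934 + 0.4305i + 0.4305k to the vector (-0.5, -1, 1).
(-0.627, 0.766, 1.127)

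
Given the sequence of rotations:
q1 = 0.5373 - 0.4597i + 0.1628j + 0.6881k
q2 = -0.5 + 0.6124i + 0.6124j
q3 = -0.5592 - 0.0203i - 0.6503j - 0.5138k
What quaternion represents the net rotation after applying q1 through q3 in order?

q2 · q1 = -0.0868 + 0.9803i - 0.1737j + 0.0372k
q3 · q2 · q1 = -0.0254 - 0.6599i - 0.3493j + 0.6648k
-0.0254 - 0.6599i - 0.3493j + 0.6648k


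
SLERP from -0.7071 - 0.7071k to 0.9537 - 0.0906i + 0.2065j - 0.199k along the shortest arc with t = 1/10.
-0.7721 + 0.0108i - 0.0246j - 0.6349k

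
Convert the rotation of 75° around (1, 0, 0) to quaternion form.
0.7934 + 0.6088i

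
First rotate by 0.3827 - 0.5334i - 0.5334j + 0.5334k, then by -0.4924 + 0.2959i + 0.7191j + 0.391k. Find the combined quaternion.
0.1444 + 0.968i + 0.1715j + 0.1127k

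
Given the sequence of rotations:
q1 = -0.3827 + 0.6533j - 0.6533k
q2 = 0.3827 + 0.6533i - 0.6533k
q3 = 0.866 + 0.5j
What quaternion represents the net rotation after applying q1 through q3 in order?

q2 · q1 = -0.5733 + 0.1768i + 0.6768j + 0.4268k
q3 · q2 · q1 = -0.8349 + 0.3665i + 0.2995j + 0.2812k
-0.8349 + 0.3665i + 0.2995j + 0.2812k


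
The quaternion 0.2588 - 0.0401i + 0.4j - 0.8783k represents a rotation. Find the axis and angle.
axis = (-0.0415, 0.4141, -0.9093), θ = 5π/6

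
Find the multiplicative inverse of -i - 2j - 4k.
0.0476i + 0.0952j + 0.1905k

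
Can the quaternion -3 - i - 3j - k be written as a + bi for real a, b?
No. The quaternion -3 - i - 3j - k has j-coefficient y = -3 and k-coefficient z = -1, not both zero, so it does not lie in the complex subalgebra spanned by 1 and i.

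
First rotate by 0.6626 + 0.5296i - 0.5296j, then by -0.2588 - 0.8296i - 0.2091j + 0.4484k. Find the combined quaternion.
0.1571 - 0.4493i + 0.236j + 0.8472k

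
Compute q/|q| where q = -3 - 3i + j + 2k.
-0.6255 - 0.6255i + 0.2085j + 0.417k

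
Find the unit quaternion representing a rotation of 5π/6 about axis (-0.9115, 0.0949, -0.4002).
0.2588 - 0.8804i + 0.0917j - 0.3866k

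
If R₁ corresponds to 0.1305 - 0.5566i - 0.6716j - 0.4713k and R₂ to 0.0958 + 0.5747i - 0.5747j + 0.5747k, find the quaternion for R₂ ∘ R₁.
0.2173 + 0.6785i - 0.1884j - 0.676k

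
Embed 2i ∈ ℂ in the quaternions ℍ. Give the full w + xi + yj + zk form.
0 + 2i + 0j + 0k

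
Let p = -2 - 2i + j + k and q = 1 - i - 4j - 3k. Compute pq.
3 + i + 2j + 16k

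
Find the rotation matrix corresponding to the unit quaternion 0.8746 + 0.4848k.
[[0.5299, -0.848, 0], [0.848, 0.5299, 0], [0, 0, 1]]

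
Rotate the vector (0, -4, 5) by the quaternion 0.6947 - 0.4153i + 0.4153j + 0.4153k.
(4.848, 3.369, 2.479)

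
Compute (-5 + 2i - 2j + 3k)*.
-5 - 2i + 2j - 3k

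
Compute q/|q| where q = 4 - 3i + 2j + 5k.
0.5443 - 0.4082i + 0.2722j + 0.6804k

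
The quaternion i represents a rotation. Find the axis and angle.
axis = (1, 0, 0), θ = π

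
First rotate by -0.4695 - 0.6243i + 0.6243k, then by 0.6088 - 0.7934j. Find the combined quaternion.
-0.2858 - 0.8754i + 0.3725j - 0.1152k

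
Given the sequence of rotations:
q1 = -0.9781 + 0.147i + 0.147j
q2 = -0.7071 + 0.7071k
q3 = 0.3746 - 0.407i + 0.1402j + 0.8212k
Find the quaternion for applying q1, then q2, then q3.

q2 · q1 = 0.6916 - 0.2079i - 0.6916k
q3 · q2 · q1 = 0.7424 - 0.4563i - 0.3552j + 0.338k
0.7424 - 0.4563i - 0.3552j + 0.338k


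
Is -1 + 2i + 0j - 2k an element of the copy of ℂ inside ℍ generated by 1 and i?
No. The quaternion -1 + 2i - 2k has j-coefficient y = 0 and k-coefficient z = -2, not both zero, so it does not lie in the complex subalgebra spanned by 1 and i.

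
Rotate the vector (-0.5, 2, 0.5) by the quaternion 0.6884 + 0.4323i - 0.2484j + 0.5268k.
(-1.984, -0.541, 0.52)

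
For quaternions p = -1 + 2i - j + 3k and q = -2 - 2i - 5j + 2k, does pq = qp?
No: pq = -5 + 11i - 3j - 20k ≠ -5 - 15i + 17j + 4k = qp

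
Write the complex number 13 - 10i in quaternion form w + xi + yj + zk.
13 - 10i + 0j + 0k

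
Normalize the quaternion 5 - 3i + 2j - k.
0.8006 - 0.4804i + 0.3203j - 0.1601k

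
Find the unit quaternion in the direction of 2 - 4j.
0.4472 - 0.8944j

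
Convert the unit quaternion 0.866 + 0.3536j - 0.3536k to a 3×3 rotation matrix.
[[0.4999, 0.6124, 0.6124], [-0.6124, 0.7499, -0.2501], [-0.6124, -0.2501, 0.7499]]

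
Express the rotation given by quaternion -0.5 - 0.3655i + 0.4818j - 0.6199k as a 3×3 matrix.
[[-0.2328, -0.9721, -0.0287], [0.2677, -0.0357, -0.9628], [0.9349, -0.2318, 0.2686]]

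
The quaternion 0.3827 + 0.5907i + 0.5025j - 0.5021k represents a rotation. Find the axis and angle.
axis = (0.6394, 0.5439, -0.5435), θ = 3π/4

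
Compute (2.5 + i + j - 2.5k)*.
2.5 - i - j + 2.5k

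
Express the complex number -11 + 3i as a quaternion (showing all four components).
-11 + 3i + 0j + 0k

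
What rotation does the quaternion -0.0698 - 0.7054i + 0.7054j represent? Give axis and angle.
axis = (-√2/2, √2/2, 0), θ = 188°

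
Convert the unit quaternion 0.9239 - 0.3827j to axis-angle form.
axis = (0, -1, 0), θ = π/4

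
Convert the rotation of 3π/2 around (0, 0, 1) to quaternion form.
-0.7071 + 0.7071k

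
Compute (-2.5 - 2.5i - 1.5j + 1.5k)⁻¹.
-0.1471 + 0.1471i + 0.0882j - 0.0882k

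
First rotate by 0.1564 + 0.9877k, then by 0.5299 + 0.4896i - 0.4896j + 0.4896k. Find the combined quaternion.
-0.4007 - 0.407i - 0.5602j + 0.6k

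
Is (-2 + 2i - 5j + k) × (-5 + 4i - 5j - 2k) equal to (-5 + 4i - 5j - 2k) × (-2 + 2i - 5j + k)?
No: pq = -21 - 3i + 43j + 9k ≠ -21 - 33i + 27j - 11k = qp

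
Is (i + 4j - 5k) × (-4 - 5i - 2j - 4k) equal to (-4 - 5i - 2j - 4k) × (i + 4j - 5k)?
No: pq = -7 - 30i + 13j + 38k ≠ -7 + 22i - 45j + 2k = qp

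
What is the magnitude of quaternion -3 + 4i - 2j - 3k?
√38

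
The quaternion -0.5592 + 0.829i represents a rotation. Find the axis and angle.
axis = (1, 0, 0), θ = 248°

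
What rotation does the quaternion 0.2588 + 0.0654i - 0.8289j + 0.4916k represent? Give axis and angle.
axis = (0.0677, -0.8581, 0.5089), θ = 5π/6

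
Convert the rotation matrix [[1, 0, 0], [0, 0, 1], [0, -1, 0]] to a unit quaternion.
0.7071 - 0.7071i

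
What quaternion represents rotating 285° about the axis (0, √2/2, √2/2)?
-0.7934 + 0.4305j + 0.4305k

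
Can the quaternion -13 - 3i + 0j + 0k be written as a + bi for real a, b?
Yes. The quaternion -13 - 3i has j- and k-coefficients y = z = 0, so it lies in the complex subalgebra spanned by 1 and i.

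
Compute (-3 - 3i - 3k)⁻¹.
-0.1111 + 0.1111i + 0.1111k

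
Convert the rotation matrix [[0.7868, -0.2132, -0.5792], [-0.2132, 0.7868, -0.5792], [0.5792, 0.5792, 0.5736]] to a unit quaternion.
0.887 + 0.3265i - 0.3265j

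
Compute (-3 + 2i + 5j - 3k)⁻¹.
-0.0638 - 0.0426i - 0.1064j + 0.0638k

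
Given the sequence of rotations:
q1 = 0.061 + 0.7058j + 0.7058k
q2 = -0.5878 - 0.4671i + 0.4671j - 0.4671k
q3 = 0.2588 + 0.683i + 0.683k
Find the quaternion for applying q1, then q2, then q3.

q2 · q1 = -0.0359 + 0.6309i - 0.0567j - 0.773k
q3 · q2 · q1 = 0.0878 + 0.1775i + 0.9442j - 0.2633k
0.0878 + 0.1775i + 0.9442j - 0.2633k


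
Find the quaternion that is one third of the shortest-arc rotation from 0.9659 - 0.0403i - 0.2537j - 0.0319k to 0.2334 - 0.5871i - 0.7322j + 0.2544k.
0.8255 - 0.2692i - 0.4897j + 0.0793k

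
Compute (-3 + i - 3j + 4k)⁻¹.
-0.0857 - 0.0286i + 0.0857j - 0.1143k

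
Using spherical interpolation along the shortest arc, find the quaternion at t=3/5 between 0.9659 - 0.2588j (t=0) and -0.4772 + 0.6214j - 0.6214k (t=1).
0.7476 - 0.5242j + 0.4078k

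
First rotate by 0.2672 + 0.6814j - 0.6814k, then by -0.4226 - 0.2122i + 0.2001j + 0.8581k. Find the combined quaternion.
0.3354 - 0.7778i - 0.3791j + 0.3727k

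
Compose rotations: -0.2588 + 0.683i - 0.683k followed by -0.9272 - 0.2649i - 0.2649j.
0.4209 - 0.3838i - 0.1124j + 0.8142k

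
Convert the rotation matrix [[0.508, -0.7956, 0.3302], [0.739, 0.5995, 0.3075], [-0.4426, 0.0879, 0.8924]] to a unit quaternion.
0.866 - 0.0634i + 0.2231j + 0.443k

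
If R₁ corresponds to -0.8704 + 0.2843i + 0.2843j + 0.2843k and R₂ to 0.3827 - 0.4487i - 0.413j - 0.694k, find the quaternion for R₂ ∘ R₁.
0.1092 + 0.5792i + 0.3985j + 0.7027k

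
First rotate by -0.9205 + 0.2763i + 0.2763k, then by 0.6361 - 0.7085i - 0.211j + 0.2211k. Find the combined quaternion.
-0.4509 + 0.7696i + 0.4511j + 0.0305k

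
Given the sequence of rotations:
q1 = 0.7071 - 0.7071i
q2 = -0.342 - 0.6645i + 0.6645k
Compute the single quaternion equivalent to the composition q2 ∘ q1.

q2 · q1 = -0.7117 - 0.228i - 0.4699j + 0.4699k
-0.7117 - 0.228i - 0.4699j + 0.4699k


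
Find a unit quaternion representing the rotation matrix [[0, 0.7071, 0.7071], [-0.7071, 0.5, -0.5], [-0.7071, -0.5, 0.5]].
0.7071 + 0.5j - 0.5k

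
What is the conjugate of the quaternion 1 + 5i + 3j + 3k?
1 - 5i - 3j - 3k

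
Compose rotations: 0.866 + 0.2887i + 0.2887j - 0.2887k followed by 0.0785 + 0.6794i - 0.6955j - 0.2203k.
0.009 + 0.8754i - 0.4471j + 0.1835k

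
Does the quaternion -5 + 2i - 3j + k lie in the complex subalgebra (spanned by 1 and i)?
No. The quaternion -5 + 2i - 3j + k has j-coefficient y = -3 and k-coefficient z = 1, not both zero, so it does not lie in the complex subalgebra spanned by 1 and i.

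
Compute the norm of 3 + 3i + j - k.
√20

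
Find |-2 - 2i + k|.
3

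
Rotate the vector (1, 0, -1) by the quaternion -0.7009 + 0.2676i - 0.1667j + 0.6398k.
(-0.45, -1.148, -0.692)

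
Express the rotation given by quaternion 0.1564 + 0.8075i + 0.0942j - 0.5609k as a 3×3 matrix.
[[0.353, 0.3276, -0.8764], [-0.0233, -0.9333, -0.3583], [-0.9353, 0.1469, -0.3219]]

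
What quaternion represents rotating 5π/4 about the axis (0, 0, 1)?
-0.3827 + 0.9239k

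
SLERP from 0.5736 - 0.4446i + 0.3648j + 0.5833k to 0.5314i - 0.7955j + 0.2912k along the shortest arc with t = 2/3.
0.2403 - 0.5959i + 0.766j + 0.0198k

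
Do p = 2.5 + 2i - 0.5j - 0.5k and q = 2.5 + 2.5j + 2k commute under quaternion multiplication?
No: pq = 8.5 + 5.25i + j + 8.75k ≠ 8.5 + 4.75i + 9j - 1.25k = qp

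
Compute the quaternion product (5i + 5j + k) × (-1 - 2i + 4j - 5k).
-5 - 34i + 18j + 29k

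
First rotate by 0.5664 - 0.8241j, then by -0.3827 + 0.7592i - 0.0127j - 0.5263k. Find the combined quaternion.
-0.2272 - 0.0037i + 0.3082j - 0.9238k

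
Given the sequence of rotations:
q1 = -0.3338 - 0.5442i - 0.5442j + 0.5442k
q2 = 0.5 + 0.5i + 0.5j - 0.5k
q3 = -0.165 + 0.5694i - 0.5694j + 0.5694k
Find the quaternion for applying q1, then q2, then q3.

q2 · q1 = 0.6494 - 0.439i - 0.439j + 0.439k
q3 · q2 · q1 = -0.3571 + 0.4422i - 0.7973j - 0.2026k
-0.3571 + 0.4422i - 0.7973j - 0.2026k


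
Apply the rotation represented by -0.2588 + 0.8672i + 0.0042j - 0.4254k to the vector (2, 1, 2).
(-0.417, 0.48, -2.932)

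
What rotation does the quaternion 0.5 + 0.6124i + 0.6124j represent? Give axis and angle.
axis = (√2/2, √2/2, 0), θ = 2π/3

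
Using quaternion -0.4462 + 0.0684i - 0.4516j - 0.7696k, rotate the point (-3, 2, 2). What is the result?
(0.876, -0.751, 3.959)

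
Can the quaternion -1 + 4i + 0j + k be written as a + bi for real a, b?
No. The quaternion -1 + 4i + k has j-coefficient y = 0 and k-coefficient z = 1, not both zero, so it does not lie in the complex subalgebra spanned by 1 and i.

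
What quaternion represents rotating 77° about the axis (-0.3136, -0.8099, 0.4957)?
0.7826 - 0.1952i - 0.5042j + 0.3086k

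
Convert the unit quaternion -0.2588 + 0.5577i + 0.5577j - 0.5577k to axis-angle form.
axis = (√3/3, √3/3, -√3/3), θ = 7π/6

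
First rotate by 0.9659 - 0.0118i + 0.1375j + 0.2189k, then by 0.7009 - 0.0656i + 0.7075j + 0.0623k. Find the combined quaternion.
0.5653 + 0.0747i + 0.7934j + 0.2129k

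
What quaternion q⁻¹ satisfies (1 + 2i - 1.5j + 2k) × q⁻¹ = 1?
0.0889 - 0.1778i + 0.1333j - 0.1778k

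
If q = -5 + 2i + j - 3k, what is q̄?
-5 - 2i - j + 3k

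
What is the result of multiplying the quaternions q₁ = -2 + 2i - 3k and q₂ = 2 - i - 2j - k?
-5 + 9j - 8k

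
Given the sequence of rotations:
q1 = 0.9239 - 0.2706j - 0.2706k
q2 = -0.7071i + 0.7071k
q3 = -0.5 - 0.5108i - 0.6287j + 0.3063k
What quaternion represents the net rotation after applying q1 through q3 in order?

q2 · q1 = 0.1913 - 0.4619i - 0.1913j + 0.8446k
q3 · q2 · q1 = -0.7106 - 0.3392i + 0.2653j - 0.5564k
-0.7106 - 0.3392i + 0.2653j - 0.5564k


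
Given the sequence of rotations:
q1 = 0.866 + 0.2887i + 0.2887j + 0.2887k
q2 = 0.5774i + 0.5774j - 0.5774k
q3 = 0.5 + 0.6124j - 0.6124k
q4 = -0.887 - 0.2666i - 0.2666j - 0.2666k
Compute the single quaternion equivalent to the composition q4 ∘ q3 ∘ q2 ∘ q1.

q2 · q1 = -0.1667 + 0.8334i + 0.1666j - 0.5k
q3 · q2 · q1 = -0.4916 + 0.2125i - 0.5292j - 0.6583k
q4 · q3 · q2 · q1 = 0.1761 - 0.023i + 0.3683j + 0.9127k
0.1761 - 0.023i + 0.3683j + 0.9127k


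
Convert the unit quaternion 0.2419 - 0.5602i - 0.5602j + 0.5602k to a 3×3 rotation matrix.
[[-0.2553, 0.3566, -0.8987], [0.8987, -0.2553, -0.3566], [-0.3566, -0.8987, -0.2553]]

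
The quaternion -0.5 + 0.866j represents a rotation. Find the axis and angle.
axis = (0, 1, 0), θ = 4π/3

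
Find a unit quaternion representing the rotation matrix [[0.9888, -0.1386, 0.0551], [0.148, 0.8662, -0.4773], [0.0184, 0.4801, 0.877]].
0.9659 + 0.2478i + 0.0095j + 0.0742k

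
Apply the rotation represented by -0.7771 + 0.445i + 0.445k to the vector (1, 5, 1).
(4.458, 1.039, -2.458)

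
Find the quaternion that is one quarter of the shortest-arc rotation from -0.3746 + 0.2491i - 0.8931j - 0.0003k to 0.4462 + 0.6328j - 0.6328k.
-0.4151 + 0.1949i - 0.8717j + 0.1728k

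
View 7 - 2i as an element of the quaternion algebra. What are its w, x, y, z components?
7 - 2i + 0j + 0k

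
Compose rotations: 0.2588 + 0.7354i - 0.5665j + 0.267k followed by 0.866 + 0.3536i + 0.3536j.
0.1644 + 0.8228i - 0.4935j - 0.2291k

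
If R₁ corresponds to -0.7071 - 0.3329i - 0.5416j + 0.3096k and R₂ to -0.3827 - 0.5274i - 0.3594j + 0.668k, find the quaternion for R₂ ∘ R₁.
-0.3064 + 0.7508i + 0.4023j - 0.4248k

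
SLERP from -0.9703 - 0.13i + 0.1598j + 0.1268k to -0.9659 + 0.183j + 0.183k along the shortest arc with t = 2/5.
-0.971 - 0.0782i + 0.1695j + 0.1497k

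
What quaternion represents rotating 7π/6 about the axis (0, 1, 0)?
-0.2588 + 0.9659j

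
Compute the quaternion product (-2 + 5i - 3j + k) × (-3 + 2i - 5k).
1 - 4i + 36j + 13k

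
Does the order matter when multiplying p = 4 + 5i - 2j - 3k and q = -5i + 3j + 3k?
Yes: pq = 40 - 17i + 12j + 17k ≠ 40 - 23i + 12j + 7k = qp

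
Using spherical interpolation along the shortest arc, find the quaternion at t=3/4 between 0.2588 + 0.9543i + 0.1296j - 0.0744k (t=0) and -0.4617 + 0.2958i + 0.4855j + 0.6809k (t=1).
-0.316 + 0.5912i + 0.4718j + 0.5727k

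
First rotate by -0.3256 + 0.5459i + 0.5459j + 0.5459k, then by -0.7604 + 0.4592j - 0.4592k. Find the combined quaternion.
0.2476 + 0.0863i - 0.8153j - 0.5163k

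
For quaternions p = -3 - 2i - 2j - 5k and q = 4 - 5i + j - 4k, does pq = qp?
No: pq = -40 + 20i + 6j - 20k ≠ -40 - 6i - 28j + 4k = qp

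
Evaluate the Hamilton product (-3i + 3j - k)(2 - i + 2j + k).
-8 - i + 10j - 5k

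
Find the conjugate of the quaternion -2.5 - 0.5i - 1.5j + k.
-2.5 + 0.5i + 1.5j - k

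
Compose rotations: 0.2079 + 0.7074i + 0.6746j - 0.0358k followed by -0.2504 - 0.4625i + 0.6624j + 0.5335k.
-0.1526 - 0.6569i + 0.3296j - 0.6607k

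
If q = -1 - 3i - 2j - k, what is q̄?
-1 + 3i + 2j + k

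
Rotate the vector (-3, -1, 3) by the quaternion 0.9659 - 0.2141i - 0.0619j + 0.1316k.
(-3.173, -0.524, 2.942)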